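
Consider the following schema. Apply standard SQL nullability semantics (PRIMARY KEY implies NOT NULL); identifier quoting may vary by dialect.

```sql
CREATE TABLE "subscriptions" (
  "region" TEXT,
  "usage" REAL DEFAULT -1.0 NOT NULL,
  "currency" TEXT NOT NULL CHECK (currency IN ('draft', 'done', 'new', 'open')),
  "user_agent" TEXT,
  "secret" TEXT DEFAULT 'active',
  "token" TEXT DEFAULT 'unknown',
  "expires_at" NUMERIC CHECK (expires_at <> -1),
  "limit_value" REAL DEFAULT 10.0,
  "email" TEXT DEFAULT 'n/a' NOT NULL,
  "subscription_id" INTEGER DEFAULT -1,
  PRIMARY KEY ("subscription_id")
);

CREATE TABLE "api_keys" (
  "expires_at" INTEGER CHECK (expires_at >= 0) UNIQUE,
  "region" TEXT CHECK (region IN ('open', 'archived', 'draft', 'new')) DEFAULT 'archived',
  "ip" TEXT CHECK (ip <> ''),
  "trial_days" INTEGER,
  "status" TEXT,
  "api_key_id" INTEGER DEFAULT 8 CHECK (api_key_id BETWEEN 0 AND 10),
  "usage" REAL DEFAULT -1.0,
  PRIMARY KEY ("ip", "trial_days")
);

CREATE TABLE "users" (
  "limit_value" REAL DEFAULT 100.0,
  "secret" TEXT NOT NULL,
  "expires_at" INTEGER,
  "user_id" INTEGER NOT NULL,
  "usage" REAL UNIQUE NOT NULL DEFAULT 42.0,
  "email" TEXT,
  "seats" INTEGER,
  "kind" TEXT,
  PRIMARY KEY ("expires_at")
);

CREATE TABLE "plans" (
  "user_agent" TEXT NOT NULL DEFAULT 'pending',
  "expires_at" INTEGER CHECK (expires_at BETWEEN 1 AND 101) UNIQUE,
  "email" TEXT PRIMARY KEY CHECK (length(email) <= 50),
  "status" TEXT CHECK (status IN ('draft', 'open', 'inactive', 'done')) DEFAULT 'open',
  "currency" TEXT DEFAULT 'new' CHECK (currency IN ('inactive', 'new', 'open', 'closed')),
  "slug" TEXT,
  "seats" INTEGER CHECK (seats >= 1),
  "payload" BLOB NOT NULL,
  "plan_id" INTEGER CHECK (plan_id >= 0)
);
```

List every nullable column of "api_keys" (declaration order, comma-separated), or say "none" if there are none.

- expires_at: CHECK does not forbid NULL (a CHECK constraint passes when its expression is NULL) → nullable.
- region: CHECK does not forbid NULL (a CHECK constraint passes when its expression is NULL) → nullable.
- ip: part of the PRIMARY KEY, which implies NOT NULL → not nullable.
- trial_days: part of the PRIMARY KEY, which implies NOT NULL → not nullable.
- status: no NOT NULL constraint applies → nullable.
- api_key_id: CHECK does not forbid NULL (a CHECK constraint passes when its expression is NULL) → nullable.
- usage: DEFAULT only fills an omitted column; an explicit NULL is still allowed → nullable.

expires_at, region, status, api_key_id, usage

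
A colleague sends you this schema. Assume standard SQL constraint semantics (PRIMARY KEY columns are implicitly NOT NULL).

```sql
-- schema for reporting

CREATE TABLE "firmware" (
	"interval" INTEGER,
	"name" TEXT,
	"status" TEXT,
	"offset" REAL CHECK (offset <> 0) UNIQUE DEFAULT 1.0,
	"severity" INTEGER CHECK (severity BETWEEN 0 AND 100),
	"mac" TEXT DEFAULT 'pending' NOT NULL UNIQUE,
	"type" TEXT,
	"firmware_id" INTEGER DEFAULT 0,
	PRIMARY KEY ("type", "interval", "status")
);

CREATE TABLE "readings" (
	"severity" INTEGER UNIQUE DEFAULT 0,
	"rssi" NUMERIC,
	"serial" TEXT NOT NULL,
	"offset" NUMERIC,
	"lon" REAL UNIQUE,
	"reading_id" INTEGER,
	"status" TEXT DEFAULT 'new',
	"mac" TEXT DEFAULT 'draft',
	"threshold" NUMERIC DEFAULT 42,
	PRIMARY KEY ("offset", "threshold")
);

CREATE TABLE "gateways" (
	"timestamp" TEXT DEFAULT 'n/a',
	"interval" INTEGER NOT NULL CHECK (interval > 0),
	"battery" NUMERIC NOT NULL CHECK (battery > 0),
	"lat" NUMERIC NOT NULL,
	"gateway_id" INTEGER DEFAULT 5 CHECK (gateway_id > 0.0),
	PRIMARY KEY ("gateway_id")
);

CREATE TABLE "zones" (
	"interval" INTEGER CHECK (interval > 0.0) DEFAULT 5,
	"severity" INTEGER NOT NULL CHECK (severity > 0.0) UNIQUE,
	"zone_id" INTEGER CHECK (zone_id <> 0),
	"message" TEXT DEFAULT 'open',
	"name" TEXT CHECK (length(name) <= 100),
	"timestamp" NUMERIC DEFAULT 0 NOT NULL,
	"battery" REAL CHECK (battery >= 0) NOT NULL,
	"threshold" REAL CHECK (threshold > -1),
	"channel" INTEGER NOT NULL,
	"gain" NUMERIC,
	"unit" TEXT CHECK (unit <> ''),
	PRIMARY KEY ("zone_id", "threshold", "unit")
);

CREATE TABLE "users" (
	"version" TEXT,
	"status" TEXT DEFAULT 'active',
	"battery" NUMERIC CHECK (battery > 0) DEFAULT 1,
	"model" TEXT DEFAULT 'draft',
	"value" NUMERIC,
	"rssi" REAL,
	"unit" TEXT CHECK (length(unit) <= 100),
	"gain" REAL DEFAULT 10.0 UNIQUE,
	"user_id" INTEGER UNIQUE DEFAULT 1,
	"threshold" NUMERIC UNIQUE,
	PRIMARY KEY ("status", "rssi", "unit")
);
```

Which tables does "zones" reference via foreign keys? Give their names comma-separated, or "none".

No column in zones has a REFERENCES clause.

none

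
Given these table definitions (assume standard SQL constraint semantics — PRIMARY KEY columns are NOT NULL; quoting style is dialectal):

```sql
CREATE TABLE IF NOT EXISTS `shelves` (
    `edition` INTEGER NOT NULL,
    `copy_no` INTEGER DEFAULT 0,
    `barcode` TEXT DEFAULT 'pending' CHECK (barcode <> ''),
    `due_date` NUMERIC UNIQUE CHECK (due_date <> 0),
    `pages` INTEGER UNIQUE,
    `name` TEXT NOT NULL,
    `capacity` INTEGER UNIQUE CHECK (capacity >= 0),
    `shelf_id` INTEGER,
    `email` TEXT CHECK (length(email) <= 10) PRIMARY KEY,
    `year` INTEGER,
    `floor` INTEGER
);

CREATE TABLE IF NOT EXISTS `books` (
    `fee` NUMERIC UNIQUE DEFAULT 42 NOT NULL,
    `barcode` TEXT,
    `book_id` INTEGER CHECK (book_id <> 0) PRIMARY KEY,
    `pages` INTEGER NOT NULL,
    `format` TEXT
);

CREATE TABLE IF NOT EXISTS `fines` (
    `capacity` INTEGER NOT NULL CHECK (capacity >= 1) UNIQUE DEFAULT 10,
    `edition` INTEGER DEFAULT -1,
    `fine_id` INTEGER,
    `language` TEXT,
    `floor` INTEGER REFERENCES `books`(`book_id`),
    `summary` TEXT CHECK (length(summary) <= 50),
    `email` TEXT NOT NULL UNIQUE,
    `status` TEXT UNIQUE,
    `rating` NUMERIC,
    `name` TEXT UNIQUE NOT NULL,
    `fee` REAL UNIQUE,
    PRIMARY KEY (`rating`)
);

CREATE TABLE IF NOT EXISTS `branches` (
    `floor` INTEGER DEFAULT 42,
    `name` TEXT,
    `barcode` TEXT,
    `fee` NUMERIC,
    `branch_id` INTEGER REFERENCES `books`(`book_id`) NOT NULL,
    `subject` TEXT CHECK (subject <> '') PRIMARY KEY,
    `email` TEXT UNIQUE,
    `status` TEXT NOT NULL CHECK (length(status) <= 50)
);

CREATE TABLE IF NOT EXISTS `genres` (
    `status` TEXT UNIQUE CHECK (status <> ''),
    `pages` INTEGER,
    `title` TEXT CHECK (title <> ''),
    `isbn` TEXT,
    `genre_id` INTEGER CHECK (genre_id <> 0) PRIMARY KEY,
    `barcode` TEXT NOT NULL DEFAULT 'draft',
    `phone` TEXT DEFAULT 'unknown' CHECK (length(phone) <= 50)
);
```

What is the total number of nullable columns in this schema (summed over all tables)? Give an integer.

27

shelves: 8 nullable (copy_no, barcode, due_date, pages, capacity, shelf_id, year, floor — PK (email) and explicit NOT NULL columns excluded).
books: 2 nullable (barcode, format — PK (book_id) and explicit NOT NULL columns excluded).
fines: 7 nullable (edition, fine_id, language, floor, summary, status, fee — PK (rating) and explicit NOT NULL columns excluded).
branches: 5 nullable (floor, name, barcode, fee, email — PK (subject) and explicit NOT NULL columns excluded).
genres: 5 nullable (status, pages, title, isbn, phone — PK (genre_id) and explicit NOT NULL columns excluded).
Total: 8 + 2 + 7 + 5 + 5 = 27.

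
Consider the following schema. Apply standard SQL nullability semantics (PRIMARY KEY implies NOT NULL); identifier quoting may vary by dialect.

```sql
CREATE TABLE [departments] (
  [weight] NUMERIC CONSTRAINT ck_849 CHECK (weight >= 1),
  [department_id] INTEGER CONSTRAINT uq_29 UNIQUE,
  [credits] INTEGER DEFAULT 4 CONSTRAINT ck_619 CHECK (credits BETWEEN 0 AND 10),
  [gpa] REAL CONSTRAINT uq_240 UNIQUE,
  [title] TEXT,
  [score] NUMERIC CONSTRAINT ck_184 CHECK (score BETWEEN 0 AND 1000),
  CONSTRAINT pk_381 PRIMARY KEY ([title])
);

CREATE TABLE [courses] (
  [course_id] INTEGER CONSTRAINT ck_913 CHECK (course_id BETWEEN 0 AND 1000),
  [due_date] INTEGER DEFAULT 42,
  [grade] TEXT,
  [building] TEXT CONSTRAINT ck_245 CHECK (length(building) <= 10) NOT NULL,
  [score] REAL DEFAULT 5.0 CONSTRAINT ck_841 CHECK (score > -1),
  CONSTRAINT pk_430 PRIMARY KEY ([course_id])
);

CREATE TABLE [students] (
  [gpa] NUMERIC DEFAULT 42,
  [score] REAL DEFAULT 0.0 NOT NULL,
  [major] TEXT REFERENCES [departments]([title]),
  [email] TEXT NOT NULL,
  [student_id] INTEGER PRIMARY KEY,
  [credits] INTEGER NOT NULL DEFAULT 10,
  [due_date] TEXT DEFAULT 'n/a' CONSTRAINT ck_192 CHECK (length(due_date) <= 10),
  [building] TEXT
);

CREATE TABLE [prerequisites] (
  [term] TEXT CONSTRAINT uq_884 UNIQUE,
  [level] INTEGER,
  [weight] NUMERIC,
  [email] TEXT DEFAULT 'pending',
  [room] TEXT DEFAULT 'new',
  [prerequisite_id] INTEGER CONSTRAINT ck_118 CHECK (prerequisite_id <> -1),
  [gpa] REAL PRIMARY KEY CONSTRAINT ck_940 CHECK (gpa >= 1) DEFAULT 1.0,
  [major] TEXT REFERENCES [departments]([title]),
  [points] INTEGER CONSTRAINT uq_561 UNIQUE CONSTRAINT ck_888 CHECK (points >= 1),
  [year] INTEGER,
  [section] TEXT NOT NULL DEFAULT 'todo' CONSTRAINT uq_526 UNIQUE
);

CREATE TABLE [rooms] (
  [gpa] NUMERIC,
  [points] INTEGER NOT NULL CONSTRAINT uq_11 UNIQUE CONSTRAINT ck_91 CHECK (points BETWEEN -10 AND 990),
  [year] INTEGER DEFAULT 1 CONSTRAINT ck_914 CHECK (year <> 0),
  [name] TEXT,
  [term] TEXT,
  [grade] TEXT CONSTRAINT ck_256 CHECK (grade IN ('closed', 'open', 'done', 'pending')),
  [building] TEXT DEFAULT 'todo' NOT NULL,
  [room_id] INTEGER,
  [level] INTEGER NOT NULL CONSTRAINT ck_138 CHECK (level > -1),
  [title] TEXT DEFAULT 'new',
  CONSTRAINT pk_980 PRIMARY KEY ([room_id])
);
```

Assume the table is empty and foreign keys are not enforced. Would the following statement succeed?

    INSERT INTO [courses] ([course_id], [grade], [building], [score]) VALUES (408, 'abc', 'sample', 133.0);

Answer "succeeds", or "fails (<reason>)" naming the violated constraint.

succeeds

NOT NULL columns: building is supplied; course_id is supplied.
CHECK constraints: 408 satisfies (course_id BETWEEN 0 AND 1000); 'sample' satisfies (length(building) <= 10); 133.0 satisfies (score > -1).
No constraint is violated.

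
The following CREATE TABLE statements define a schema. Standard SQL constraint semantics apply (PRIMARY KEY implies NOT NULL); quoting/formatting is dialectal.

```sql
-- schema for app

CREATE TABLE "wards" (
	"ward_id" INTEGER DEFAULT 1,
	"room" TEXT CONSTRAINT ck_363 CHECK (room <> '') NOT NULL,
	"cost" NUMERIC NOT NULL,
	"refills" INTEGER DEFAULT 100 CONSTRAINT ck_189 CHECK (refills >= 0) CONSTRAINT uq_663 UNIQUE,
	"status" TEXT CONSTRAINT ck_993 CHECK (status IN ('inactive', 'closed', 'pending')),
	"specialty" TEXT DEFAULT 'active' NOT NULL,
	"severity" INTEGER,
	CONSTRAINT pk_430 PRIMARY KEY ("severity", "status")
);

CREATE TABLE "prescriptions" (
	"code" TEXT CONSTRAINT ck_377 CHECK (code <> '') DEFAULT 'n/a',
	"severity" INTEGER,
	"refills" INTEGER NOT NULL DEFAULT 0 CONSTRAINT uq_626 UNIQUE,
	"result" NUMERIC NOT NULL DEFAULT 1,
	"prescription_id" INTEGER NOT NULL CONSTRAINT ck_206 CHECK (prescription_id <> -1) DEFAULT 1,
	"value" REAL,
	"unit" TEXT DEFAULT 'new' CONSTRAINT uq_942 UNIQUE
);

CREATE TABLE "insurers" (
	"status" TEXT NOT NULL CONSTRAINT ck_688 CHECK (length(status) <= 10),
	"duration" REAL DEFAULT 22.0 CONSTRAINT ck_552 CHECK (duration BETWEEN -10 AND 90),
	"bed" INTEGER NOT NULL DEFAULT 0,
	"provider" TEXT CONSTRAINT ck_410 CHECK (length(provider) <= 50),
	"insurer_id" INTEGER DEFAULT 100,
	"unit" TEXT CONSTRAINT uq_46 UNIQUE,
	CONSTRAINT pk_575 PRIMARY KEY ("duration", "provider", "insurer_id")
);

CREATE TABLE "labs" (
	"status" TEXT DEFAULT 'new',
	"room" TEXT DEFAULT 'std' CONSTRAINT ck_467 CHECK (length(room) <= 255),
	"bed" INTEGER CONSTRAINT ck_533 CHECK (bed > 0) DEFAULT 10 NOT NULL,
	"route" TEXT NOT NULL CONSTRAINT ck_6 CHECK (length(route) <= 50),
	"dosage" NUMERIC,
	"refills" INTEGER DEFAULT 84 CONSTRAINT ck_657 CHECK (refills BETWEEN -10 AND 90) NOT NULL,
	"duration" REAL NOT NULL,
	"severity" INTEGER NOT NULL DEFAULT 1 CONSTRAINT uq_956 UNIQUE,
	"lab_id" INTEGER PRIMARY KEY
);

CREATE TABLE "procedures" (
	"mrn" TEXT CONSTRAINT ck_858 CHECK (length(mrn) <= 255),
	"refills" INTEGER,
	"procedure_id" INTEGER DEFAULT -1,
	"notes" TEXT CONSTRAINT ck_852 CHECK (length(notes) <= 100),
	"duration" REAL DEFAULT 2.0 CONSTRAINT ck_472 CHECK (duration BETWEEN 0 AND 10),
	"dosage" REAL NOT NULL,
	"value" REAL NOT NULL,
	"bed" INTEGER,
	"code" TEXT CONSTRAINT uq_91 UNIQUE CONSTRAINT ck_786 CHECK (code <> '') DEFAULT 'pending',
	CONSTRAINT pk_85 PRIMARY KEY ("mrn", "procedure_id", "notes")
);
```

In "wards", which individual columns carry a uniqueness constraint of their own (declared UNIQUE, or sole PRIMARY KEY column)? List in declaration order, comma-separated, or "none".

refills

- ward_id: no UNIQUE or single-column PK constraint.
- room: no UNIQUE or single-column PK constraint.
- cost: no UNIQUE or single-column PK constraint.
- refills: declared UNIQUE → unique.
- status: part of a composite PRIMARY KEY — only the tuple is unique, not this column on its own.
- specialty: no UNIQUE or single-column PK constraint.
- severity: part of a composite PRIMARY KEY — only the tuple is unique, not this column on its own.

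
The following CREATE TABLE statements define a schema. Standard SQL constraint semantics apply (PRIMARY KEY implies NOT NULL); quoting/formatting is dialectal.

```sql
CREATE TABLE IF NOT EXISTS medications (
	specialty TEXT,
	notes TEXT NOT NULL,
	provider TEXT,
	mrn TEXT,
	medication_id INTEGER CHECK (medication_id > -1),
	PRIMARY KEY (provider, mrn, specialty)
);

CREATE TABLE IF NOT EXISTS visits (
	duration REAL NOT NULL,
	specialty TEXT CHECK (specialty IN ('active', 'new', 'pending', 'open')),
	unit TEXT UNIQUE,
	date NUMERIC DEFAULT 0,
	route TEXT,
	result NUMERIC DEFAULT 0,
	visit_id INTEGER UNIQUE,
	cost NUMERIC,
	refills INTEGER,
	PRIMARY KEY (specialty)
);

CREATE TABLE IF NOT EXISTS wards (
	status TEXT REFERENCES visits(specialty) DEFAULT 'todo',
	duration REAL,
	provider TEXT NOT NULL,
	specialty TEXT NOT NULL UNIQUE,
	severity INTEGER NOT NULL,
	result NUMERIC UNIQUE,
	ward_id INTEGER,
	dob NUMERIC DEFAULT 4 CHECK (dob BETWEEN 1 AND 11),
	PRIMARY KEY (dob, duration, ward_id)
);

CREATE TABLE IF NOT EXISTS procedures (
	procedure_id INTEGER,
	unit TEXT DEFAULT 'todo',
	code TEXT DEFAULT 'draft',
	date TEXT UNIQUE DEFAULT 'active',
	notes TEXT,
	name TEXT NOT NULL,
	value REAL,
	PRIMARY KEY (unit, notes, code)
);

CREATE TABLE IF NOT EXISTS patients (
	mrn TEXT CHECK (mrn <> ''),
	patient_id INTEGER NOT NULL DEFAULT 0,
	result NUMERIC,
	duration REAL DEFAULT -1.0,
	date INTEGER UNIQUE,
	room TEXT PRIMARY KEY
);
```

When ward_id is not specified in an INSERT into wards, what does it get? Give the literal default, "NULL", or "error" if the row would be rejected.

ward_id has no DEFAULT clause.
Omitting it would insert NULL, but it is part of the PRIMARY KEY, so the INSERT fails.

error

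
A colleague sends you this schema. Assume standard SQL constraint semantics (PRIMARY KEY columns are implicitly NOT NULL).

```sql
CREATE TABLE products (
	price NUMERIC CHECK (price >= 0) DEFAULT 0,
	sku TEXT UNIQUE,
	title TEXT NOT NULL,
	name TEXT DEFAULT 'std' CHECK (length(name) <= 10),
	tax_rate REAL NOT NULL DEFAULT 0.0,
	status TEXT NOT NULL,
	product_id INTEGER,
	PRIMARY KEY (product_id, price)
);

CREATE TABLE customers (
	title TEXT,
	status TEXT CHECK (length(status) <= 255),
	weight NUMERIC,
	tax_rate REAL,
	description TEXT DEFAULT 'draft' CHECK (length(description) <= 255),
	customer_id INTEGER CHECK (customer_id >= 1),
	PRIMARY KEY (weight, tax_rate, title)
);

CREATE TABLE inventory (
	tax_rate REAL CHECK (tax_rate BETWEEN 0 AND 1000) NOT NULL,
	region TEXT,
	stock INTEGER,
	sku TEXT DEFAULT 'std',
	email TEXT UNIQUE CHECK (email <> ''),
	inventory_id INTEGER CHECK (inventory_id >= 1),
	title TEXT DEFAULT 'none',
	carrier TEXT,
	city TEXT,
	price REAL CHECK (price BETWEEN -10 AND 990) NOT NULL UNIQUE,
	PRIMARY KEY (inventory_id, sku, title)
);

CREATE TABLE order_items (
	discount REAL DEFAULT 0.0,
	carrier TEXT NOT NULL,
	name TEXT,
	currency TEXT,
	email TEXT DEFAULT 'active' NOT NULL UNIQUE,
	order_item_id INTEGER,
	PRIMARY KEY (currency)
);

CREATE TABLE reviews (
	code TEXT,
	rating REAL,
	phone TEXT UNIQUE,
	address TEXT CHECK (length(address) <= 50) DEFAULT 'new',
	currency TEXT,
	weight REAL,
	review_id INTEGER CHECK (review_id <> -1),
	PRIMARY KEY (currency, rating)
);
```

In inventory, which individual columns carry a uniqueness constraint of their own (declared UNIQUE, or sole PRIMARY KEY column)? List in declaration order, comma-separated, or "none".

email, price

- tax_rate: no UNIQUE or single-column PK constraint.
- region: no UNIQUE or single-column PK constraint.
- stock: no UNIQUE or single-column PK constraint.
- sku: part of a composite PRIMARY KEY — only the tuple is unique, not this column on its own.
- email: declared UNIQUE → unique.
- inventory_id: part of a composite PRIMARY KEY — only the tuple is unique, not this column on its own.
- title: part of a composite PRIMARY KEY — only the tuple is unique, not this column on its own.
- carrier: no UNIQUE or single-column PK constraint.
- city: no UNIQUE or single-column PK constraint.
- price: declared UNIQUE → unique.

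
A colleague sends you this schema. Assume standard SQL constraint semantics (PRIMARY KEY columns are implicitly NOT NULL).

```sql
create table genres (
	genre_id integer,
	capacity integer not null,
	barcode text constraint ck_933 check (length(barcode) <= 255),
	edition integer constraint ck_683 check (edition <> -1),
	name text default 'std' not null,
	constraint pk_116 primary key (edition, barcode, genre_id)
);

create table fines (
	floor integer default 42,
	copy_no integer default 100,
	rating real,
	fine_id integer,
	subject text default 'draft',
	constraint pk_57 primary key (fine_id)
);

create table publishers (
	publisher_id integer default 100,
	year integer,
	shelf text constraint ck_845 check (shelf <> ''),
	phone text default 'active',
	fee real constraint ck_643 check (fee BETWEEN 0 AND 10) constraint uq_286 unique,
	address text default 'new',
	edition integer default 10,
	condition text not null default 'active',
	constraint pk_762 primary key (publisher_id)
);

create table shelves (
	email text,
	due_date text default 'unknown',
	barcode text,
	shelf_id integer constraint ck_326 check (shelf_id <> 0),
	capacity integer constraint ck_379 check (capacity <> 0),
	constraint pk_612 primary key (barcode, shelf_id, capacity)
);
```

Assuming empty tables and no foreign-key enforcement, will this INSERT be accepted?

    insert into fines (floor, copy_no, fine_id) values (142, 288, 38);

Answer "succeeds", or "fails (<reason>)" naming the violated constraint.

succeeds

NOT NULL columns: fine_id is supplied.
No constraint is violated.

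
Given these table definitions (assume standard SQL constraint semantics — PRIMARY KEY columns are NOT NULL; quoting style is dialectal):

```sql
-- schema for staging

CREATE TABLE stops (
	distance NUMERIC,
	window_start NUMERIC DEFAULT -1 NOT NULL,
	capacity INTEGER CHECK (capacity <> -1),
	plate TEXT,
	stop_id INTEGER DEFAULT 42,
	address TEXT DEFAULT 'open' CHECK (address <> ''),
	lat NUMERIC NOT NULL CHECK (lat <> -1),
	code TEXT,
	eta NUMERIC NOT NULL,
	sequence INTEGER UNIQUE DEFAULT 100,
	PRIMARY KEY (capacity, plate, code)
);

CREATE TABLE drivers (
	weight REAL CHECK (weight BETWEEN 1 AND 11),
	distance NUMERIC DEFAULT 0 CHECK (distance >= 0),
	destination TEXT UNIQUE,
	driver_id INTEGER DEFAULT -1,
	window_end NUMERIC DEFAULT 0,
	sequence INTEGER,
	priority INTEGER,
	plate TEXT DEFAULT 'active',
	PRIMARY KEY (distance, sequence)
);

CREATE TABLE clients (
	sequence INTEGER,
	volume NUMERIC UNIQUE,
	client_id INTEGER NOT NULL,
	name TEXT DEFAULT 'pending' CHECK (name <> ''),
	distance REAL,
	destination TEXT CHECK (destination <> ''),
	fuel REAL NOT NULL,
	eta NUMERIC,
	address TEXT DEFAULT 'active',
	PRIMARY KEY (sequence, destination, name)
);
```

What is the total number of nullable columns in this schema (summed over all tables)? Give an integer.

stops: 4 nullable (distance, stop_id, address, sequence — PK (capacity, plate, code) and explicit NOT NULL columns excluded).
drivers: 6 nullable (weight, destination, driver_id, window_end, priority, plate — PK (distance, sequence) and explicit NOT NULL columns excluded).
clients: 4 nullable (volume, distance, eta, address — PK (sequence, destination, name) and explicit NOT NULL columns excluded).
Total: 4 + 6 + 4 = 14.

14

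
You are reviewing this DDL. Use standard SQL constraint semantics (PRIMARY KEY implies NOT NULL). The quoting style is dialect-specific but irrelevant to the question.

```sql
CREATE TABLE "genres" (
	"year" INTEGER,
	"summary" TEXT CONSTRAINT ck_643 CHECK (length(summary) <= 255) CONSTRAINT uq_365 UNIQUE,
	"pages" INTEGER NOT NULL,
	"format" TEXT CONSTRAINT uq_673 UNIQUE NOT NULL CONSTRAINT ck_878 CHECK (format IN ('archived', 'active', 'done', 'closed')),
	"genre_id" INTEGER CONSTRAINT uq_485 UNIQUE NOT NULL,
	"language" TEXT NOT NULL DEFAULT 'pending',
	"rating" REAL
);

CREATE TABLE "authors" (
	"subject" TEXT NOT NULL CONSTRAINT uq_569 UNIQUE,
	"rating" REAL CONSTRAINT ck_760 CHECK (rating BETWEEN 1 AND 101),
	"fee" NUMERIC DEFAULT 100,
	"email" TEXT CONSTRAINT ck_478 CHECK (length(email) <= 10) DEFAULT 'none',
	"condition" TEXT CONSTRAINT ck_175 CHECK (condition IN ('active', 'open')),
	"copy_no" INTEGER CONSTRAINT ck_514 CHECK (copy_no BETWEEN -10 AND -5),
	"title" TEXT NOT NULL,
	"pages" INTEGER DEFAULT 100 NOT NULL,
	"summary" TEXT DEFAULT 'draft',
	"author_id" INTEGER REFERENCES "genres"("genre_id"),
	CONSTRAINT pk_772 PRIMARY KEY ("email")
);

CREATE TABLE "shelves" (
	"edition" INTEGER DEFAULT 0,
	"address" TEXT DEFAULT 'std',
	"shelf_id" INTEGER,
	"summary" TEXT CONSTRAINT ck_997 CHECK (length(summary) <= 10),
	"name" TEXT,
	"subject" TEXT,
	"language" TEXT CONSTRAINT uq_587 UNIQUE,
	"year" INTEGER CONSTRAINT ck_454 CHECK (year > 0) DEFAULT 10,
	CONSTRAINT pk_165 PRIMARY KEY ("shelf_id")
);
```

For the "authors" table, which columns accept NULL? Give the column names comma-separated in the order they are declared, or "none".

- subject: declared NOT NULL → not nullable.
- rating: CHECK does not forbid NULL (a CHECK constraint passes when its expression is NULL) → nullable.
- fee: DEFAULT only fills an omitted column; an explicit NULL is still allowed → nullable.
- email: part of the PRIMARY KEY, which implies NOT NULL → not nullable.
- condition: CHECK does not forbid NULL (a CHECK constraint passes when its expression is NULL) → nullable.
- copy_no: CHECK does not forbid NULL (a CHECK constraint passes when its expression is NULL) → nullable.
- title: declared NOT NULL → not nullable.
- pages: declared NOT NULL → not nullable.
- summary: DEFAULT only fills an omitted column; an explicit NULL is still allowed → nullable.
- author_id: a foreign key column may be NULL unless separately constrained → nullable.

rating, fee, condition, copy_no, summary, author_id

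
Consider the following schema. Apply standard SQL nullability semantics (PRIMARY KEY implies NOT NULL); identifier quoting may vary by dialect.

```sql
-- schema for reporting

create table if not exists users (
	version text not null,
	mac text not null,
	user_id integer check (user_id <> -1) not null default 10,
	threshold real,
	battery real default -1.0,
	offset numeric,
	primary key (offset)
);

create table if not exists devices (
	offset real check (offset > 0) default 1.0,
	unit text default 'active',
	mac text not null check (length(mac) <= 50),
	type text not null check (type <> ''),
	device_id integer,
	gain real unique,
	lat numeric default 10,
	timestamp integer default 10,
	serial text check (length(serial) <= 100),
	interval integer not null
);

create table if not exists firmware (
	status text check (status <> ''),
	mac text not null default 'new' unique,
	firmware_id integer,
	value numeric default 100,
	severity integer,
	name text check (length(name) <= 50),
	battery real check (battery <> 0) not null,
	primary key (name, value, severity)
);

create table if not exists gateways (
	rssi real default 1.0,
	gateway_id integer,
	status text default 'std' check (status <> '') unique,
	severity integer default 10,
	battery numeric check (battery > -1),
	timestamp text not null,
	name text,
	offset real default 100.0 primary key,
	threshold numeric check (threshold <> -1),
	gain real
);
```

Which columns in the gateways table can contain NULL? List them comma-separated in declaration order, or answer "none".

rssi, gateway_id, status, severity, battery, name, threshold, gain

- rssi: DEFAULT only fills an omitted column; an explicit NULL is still allowed → nullable.
- gateway_id: no NOT NULL constraint applies → nullable.
- status: CHECK does not forbid NULL (a CHECK constraint passes when its expression is NULL) → nullable.
- severity: DEFAULT only fills an omitted column; an explicit NULL is still allowed → nullable.
- battery: CHECK does not forbid NULL (a CHECK constraint passes when its expression is NULL) → nullable.
- timestamp: declared NOT NULL → not nullable.
- name: no NOT NULL constraint applies → nullable.
- offset: part of the PRIMARY KEY, which implies NOT NULL → not nullable.
- threshold: CHECK does not forbid NULL (a CHECK constraint passes when its expression is NULL) → nullable.
- gain: no NOT NULL constraint applies → nullable.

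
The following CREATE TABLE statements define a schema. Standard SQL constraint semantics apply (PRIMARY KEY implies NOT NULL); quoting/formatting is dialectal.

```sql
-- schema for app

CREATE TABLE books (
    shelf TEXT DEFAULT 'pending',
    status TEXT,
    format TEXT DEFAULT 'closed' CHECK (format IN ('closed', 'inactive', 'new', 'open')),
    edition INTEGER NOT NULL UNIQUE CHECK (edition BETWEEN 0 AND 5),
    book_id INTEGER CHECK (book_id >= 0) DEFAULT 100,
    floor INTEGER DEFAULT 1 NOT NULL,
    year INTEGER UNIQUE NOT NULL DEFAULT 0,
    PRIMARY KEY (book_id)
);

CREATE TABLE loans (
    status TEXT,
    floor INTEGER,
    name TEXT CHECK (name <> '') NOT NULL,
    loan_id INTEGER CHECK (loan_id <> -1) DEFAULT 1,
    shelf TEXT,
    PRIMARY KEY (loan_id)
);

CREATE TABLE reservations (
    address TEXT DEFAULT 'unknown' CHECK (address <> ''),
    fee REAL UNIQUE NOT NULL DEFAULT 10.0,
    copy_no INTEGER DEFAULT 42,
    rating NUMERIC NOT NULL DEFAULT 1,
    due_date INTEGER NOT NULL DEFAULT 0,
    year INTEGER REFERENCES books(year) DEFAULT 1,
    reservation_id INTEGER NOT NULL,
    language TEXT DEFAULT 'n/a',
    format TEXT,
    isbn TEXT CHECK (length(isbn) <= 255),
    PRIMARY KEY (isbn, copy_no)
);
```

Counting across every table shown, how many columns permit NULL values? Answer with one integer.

books: 3 nullable (shelf, status, format — PK (book_id) and explicit NOT NULL columns excluded).
loans: 3 nullable (status, floor, shelf — PK (loan_id) and explicit NOT NULL columns excluded).
reservations: 4 nullable (address, year, language, format — PK (isbn, copy_no) and explicit NOT NULL columns excluded).
Total: 3 + 3 + 4 = 10.

10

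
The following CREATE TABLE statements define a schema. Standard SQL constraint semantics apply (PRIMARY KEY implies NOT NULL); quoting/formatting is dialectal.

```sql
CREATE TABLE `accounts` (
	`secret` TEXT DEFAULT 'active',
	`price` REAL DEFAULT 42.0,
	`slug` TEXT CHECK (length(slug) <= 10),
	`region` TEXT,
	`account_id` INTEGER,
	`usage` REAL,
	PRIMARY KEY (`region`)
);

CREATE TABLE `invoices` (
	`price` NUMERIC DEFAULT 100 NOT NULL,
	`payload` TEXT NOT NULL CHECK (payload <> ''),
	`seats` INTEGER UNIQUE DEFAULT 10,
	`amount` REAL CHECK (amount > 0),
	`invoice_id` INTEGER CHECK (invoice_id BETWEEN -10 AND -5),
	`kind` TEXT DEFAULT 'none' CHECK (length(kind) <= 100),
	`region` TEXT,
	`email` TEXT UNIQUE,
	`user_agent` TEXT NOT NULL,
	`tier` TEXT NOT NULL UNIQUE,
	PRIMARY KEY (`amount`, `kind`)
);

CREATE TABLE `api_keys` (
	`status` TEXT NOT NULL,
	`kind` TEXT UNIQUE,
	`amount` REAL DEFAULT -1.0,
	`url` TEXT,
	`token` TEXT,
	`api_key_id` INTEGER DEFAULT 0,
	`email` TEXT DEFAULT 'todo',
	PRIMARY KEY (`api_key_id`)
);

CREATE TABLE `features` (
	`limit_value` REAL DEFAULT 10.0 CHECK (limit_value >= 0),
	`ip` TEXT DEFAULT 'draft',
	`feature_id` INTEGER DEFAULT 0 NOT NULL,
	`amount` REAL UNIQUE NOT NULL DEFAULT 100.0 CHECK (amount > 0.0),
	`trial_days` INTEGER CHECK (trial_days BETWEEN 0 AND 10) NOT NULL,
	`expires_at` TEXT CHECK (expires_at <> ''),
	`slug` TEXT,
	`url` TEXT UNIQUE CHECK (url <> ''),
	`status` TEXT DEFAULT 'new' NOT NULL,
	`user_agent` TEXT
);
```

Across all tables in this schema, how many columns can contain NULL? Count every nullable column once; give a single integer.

accounts: 5 nullable (secret, price, slug, account_id, usage — PK (region) and explicit NOT NULL columns excluded).
invoices: 4 nullable (seats, invoice_id, region, email — PK (amount, kind) and explicit NOT NULL columns excluded).
api_keys: 5 nullable (kind, amount, url, token, email — PK (api_key_id) and explicit NOT NULL columns excluded).
features: 6 nullable (limit_value, ip, expires_at, slug, url, user_agent — PK none and explicit NOT NULL columns excluded).
Total: 5 + 4 + 5 + 6 = 20.

20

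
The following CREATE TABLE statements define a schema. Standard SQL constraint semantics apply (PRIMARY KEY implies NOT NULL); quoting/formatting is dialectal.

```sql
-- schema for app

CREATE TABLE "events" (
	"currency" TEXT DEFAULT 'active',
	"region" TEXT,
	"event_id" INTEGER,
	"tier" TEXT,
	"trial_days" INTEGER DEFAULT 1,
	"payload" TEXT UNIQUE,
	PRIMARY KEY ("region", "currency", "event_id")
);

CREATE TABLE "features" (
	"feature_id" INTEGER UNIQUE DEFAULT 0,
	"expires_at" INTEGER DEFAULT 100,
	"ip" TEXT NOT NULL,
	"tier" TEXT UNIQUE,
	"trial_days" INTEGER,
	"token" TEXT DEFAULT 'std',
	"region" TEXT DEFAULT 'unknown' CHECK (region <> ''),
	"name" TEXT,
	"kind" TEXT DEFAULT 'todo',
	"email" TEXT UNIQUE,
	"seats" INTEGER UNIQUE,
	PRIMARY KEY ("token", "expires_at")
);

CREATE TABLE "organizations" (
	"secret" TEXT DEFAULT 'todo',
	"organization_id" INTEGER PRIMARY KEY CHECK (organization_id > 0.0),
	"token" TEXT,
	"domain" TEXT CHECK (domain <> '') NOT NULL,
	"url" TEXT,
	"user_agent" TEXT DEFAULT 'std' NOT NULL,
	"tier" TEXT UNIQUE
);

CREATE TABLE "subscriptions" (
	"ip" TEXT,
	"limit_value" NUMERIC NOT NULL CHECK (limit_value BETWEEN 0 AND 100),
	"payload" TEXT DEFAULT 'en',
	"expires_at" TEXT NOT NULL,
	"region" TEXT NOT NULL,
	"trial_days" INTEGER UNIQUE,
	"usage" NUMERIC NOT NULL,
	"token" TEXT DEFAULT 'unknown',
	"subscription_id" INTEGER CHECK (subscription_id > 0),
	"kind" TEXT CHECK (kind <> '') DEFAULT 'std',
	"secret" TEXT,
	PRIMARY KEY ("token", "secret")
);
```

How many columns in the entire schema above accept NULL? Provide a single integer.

20

events: 3 nullable (tier, trial_days, payload — PK (region, currency, event_id) and explicit NOT NULL columns excluded).
features: 8 nullable (feature_id, tier, trial_days, region, name, kind, email, seats — PK (token, expires_at) and explicit NOT NULL columns excluded).
organizations: 4 nullable (secret, token, url, tier — PK (organization_id) and explicit NOT NULL columns excluded).
subscriptions: 5 nullable (ip, payload, trial_days, subscription_id, kind — PK (token, secret) and explicit NOT NULL columns excluded).
Total: 3 + 8 + 4 + 5 = 20.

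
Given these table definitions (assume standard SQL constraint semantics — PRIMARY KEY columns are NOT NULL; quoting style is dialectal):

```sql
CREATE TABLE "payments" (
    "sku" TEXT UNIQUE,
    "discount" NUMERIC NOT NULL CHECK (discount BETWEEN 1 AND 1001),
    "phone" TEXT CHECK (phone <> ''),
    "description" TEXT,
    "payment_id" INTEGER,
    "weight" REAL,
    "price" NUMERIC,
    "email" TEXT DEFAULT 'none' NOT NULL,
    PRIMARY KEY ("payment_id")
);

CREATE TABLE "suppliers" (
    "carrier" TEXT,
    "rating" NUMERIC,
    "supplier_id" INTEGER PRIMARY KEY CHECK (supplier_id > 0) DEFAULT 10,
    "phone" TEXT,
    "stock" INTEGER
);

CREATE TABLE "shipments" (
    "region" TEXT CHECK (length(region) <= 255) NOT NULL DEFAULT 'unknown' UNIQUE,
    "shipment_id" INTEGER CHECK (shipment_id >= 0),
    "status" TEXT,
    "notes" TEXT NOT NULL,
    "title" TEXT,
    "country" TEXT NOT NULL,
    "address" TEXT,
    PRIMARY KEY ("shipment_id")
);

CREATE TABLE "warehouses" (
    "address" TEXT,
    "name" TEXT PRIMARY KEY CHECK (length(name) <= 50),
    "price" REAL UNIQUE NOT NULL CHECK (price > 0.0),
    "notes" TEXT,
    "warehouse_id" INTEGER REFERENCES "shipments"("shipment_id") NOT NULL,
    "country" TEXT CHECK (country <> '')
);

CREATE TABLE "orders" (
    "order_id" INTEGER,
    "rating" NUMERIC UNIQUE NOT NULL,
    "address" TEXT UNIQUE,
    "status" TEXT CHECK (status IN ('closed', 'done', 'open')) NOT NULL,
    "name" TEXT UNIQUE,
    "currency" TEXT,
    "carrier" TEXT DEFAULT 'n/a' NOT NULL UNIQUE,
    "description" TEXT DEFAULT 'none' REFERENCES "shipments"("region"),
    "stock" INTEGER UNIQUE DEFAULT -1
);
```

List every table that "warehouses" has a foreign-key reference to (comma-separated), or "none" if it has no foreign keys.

- warehouse_id REFERENCES shipments(shipment_id).

shipments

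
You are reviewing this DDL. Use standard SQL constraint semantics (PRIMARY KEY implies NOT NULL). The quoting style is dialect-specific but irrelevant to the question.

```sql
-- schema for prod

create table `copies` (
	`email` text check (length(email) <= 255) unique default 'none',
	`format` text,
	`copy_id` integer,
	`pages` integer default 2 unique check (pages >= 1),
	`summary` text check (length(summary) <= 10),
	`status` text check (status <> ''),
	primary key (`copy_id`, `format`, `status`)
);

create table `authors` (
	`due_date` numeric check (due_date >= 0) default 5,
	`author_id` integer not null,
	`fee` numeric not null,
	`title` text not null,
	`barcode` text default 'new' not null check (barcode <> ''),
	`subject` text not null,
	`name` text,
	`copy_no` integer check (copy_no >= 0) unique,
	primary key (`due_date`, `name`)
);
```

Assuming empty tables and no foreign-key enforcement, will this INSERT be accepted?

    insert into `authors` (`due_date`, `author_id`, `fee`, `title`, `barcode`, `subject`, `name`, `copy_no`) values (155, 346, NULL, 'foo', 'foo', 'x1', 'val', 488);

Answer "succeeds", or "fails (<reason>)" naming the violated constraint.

fails (NOT NULL on fee)

fee is explicitly set to NULL, but fee is declared NOT NULL.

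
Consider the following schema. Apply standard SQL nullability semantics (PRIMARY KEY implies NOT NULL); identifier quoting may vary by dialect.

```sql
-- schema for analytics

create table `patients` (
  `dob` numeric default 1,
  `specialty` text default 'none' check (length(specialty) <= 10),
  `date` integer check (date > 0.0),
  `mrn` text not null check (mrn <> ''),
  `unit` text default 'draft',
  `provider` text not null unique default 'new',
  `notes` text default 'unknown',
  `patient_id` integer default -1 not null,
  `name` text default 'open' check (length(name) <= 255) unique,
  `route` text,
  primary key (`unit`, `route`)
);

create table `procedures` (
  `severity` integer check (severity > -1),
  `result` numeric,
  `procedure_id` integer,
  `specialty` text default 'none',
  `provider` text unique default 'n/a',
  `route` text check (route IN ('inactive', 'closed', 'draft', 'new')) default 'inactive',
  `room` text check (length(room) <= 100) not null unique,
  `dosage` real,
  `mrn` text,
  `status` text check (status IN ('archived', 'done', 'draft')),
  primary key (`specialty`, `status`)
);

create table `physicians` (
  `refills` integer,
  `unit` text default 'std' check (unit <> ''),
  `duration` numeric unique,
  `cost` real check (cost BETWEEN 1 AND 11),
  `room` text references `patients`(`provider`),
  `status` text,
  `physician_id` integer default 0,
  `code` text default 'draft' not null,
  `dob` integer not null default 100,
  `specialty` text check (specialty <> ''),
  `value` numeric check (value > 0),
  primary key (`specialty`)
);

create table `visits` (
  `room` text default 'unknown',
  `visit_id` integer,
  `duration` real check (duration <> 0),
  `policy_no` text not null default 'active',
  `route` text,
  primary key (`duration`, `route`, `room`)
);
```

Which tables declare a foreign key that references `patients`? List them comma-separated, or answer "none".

- physicians.room references patients(provider).

physicians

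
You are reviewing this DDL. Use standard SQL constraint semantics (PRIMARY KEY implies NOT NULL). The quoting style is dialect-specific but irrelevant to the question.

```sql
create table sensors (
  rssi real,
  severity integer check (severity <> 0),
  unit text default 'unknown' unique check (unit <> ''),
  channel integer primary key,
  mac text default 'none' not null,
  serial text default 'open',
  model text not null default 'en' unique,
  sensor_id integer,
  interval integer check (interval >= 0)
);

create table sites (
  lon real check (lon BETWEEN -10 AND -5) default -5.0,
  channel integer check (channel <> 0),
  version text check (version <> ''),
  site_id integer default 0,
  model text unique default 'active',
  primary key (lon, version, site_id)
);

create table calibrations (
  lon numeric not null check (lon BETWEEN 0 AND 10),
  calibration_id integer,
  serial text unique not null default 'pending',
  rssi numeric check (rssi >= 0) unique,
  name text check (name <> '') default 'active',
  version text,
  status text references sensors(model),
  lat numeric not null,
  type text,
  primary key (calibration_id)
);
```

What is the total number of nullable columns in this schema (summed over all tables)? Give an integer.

sensors: 6 nullable (rssi, severity, unit, serial, sensor_id, interval — PK (channel) and explicit NOT NULL columns excluded).
sites: 2 nullable (channel, model — PK (lon, version, site_id) and explicit NOT NULL columns excluded).
calibrations: 5 nullable (rssi, name, version, status, type — PK (calibration_id) and explicit NOT NULL columns excluded).
Total: 6 + 2 + 5 = 13.

13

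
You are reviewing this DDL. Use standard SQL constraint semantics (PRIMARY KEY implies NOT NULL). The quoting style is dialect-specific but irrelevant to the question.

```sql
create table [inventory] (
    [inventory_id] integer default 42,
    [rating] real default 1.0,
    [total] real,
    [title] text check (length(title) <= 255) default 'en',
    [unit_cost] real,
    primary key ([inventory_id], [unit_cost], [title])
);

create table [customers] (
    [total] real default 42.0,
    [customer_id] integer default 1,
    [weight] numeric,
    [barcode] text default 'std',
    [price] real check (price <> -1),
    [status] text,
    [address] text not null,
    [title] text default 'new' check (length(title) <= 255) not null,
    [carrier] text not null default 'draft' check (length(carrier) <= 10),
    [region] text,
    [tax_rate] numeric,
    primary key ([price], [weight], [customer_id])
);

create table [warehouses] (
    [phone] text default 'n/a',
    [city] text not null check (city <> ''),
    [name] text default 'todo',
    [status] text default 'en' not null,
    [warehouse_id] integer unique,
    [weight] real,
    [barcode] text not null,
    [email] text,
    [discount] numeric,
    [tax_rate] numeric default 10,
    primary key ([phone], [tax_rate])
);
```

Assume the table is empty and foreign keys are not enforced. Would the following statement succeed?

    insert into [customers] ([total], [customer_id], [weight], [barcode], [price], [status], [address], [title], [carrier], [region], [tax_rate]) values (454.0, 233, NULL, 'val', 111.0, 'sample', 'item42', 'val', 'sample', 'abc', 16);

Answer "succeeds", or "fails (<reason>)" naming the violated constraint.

weight is explicitly set to NULL, but weight is part of the PRIMARY KEY (implied NOT NULL).

fails (NOT NULL on weight)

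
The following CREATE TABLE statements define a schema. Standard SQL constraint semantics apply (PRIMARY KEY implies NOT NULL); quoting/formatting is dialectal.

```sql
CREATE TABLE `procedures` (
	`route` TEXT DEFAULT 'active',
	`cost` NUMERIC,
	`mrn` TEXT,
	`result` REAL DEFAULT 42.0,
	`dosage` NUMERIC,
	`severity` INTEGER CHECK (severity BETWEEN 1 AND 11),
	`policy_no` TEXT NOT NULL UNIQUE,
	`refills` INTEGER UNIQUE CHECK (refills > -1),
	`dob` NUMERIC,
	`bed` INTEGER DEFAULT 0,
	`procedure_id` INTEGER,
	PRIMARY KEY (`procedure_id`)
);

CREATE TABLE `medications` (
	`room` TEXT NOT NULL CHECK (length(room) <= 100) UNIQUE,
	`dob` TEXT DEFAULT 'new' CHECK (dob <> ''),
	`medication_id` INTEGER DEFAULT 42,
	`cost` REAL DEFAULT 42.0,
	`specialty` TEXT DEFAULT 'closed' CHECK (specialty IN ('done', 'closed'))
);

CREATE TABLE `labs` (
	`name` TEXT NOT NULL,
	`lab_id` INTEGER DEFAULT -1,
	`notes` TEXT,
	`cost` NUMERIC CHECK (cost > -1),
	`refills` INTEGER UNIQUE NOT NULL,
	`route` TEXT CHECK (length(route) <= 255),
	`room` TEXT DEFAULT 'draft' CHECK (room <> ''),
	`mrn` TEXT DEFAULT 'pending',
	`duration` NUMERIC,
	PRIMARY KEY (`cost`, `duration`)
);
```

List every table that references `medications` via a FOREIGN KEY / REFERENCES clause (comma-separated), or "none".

none

No REFERENCES clause anywhere in the schema names medications.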